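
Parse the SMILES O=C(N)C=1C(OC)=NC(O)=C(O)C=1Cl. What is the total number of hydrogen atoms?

7

Walk through each heavy atom and fill implicit hydrogens from standard valence (C 4, N 3, O 2, S 2, halogen 1):
  atom 1: O, bond orders sum to 2 (valence 2) → 0 H
  atom 2: C, bond orders sum to 4 (valence 4) → 0 H
  atom 3: N, bond orders sum to 1 (valence 3) → 2 H
  atom 4: C, bond orders sum to 4 (valence 4) → 0 H
  atom 5: C, bond orders sum to 4 (valence 4) → 0 H
  atom 6: O, bond orders sum to 2 (valence 2) → 0 H
  atom 7: C, bond orders sum to 1 (valence 4) → 3 H
  atom 8: N, bond orders sum to 3 (valence 3) → 0 H
  atom 9: C, bond orders sum to 4 (valence 4) → 0 H
  atom 10: O, bond orders sum to 1 (valence 2) → 1 H
  atom 11: C, bond orders sum to 4 (valence 4) → 0 H
  atom 12: O, bond orders sum to 1 (valence 2) → 1 H
  atom 13: C, bond orders sum to 4 (valence 4) → 0 H
  atom 14: Cl (halogen, monovalent) → 0 H
Total hydrogens: 7.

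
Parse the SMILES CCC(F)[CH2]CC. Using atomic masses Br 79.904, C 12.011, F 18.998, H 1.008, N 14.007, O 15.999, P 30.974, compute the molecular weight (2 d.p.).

First, the molecular formula is C6H13F (counting implicit H from valence).
  C: 6 × 12.011 = 72.066
  F: 1 × 18.998 = 18.998
  H: 13 × 1.008 = 13.104
Sum: 6×12.011 + 1×18.998 + 13×1.008 = 104.168 → 104.17 g/mol.

104.17 g/mol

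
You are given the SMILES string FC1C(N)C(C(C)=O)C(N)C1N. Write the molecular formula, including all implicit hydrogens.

Walk through each heavy atom and fill implicit hydrogens from standard valence (C 4, N 3, O 2, S 2, halogen 1):
  atom 1: F (halogen, monovalent) → 0 H
  atom 2: C, bond orders sum to 3 (valence 4) → 1 H
  atom 3: C, bond orders sum to 3 (valence 4) → 1 H
  atom 4: N, bond orders sum to 1 (valence 3) → 2 H
  atom 5: C, bond orders sum to 3 (valence 4) → 1 H
  atom 6: C, bond orders sum to 4 (valence 4) → 0 H
  atom 7: C, bond orders sum to 1 (valence 4) → 3 H
  atom 8: O, bond orders sum to 2 (valence 2) → 0 H
  atom 9: C, bond orders sum to 3 (valence 4) → 1 H
  atom 10: N, bond orders sum to 1 (valence 3) → 2 H
  atom 11: C, bond orders sum to 3 (valence 4) → 1 H
  atom 12: N, bond orders sum to 1 (valence 3) → 2 H
Totals → C:7, H:14, F:1, N:3, O:1.
In Hill order: C7H14FN3O.

C7H14FN3O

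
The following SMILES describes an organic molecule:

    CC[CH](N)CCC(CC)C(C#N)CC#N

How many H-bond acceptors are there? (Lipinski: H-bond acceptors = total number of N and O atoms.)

3

N atoms: 3; O atoms: 0.
Lipinski HBA = 3 + 0 = 3.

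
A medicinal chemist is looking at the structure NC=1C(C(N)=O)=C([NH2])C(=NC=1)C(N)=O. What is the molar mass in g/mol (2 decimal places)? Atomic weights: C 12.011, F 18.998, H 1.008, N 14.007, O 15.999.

First, the molecular formula is C7H9N5O2 (counting implicit H from valence).
  C: 7 × 12.011 = 84.077
  H: 9 × 1.008 = 9.072
  N: 5 × 14.007 = 70.035
  O: 2 × 15.999 = 31.998
Sum: 7×12.011 + 9×1.008 + 5×14.007 + 2×15.999 = 195.182 → 195.18 g/mol.

195.18 g/mol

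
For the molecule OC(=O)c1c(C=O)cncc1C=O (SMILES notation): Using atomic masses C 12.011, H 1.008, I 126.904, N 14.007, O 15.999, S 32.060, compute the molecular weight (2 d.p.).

179.13 g/mol

First, the molecular formula is C8H5NO4 (counting implicit H from valence).
  C: 8 × 12.011 = 96.088
  H: 5 × 1.008 = 5.040
  N: 1 × 14.007 = 14.007
  O: 4 × 15.999 = 63.996
Sum: 8×12.011 + 5×1.008 + 1×14.007 + 4×15.999 = 179.131 → 179.13 g/mol.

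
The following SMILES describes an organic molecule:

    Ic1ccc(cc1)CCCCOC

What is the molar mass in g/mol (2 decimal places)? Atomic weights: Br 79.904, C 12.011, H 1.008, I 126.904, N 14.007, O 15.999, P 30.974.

290.14 g/mol

First, the molecular formula is C11H15IO (counting implicit H from valence).
  C: 11 × 12.011 = 132.121
  H: 15 × 1.008 = 15.120
  I: 1 × 126.904 = 126.904
  O: 1 × 15.999 = 15.999
Sum: 11×12.011 + 15×1.008 + 1×126.904 + 1×15.999 = 290.144 → 290.14 g/mol.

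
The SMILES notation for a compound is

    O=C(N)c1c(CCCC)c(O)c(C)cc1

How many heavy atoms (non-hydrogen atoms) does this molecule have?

Every atom symbol written in the SMILES (organic subset) is one heavy atom; implicit H are not written.
Heavy atoms by element → C:12, N:1, O:2.
Total: 15.

15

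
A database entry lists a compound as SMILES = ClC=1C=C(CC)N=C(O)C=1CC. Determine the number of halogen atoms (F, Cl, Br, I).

1

Halogen atoms appear at heavy-atom position 1 (1×Cl).
Other groups present: 1 hydroxyl.
Halogen count: 1.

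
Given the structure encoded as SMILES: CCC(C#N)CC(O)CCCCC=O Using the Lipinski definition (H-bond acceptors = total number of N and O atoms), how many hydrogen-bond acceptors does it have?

3

N atoms: 1; O atoms: 2.
Lipinski HBA = 1 + 2 = 3.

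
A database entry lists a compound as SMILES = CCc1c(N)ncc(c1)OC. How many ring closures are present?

1

In SMILES, each pair of matching ring-closure digits denotes one ring-closing bond; the number of such bonds equals the number of independent rings.
Ring-closure bonds here: 1.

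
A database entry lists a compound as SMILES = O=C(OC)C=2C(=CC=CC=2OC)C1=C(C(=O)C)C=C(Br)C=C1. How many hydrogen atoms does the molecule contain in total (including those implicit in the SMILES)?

Walk through each heavy atom and fill implicit hydrogens from standard valence (C 4, N 3, O 2, S 2, halogen 1):
  atom 1: O, bond orders sum to 2 (valence 2) → 0 H
  atom 2: C, bond orders sum to 4 (valence 4) → 0 H
  atom 3: O, bond orders sum to 2 (valence 2) → 0 H
  atom 4: C, bond orders sum to 1 (valence 4) → 3 H
  atom 5: C, bond orders sum to 4 (valence 4) → 0 H
  atom 6: C, bond orders sum to 4 (valence 4) → 0 H
  atom 7: C, bond orders sum to 3 (valence 4) → 1 H
  atom 8: C, bond orders sum to 3 (valence 4) → 1 H
  atom 9: C, bond orders sum to 3 (valence 4) → 1 H
  atom 10: C, bond orders sum to 4 (valence 4) → 0 H
  atom 11: O, bond orders sum to 2 (valence 2) → 0 H
  atom 12: C, bond orders sum to 1 (valence 4) → 3 H
  atom 13: C, bond orders sum to 4 (valence 4) → 0 H
  atom 14: C, bond orders sum to 4 (valence 4) → 0 H
  atom 15: C, bond orders sum to 4 (valence 4) → 0 H
  atom 16: O, bond orders sum to 2 (valence 2) → 0 H
  atom 17: C, bond orders sum to 1 (valence 4) → 3 H
  atom 18: C, bond orders sum to 3 (valence 4) → 1 H
  atom 19: C, bond orders sum to 4 (valence 4) → 0 H
  atom 20: Br (halogen, monovalent) → 0 H
  atom 21: C, bond orders sum to 3 (valence 4) → 1 H
  atom 22: C, bond orders sum to 3 (valence 4) → 1 H
Total hydrogens: 15.

15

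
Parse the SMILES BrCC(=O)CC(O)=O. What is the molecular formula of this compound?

Walk through each heavy atom and fill implicit hydrogens from standard valence (C 4, N 3, O 2, S 2, halogen 1):
  atom 1: Br (halogen, monovalent) → 0 H
  atom 2: C, bond orders sum to 2 (valence 4) → 2 H
  atom 3: C, bond orders sum to 4 (valence 4) → 0 H
  atom 4: O, bond orders sum to 2 (valence 2) → 0 H
  atom 5: C, bond orders sum to 2 (valence 4) → 2 H
  atom 6: C, bond orders sum to 4 (valence 4) → 0 H
  atom 7: O, bond orders sum to 1 (valence 2) → 1 H
  atom 8: O, bond orders sum to 2 (valence 2) → 0 H
Totals → C:4, H:5, Br:1, O:3.
In Hill order: C4H5BrO3.

C4H5BrO3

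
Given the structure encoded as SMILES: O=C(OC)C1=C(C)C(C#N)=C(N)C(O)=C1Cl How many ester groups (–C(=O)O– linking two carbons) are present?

The ester motif appears at heavy-atom position 2 in the SMILES.
Other groups present: 1 hydroxyl, 1 nitrile, 1 primary amine.
Ester count: 1.

1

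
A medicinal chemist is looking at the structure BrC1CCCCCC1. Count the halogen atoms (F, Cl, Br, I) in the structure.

1

Halogen atoms appear at heavy-atom position 1 (1×Br).
Halogen count: 1.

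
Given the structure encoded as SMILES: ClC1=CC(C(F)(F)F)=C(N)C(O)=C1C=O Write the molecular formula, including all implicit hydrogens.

C8H5ClF3NO2

Walk through each heavy atom and fill implicit hydrogens from standard valence (C 4, N 3, O 2, S 2, halogen 1):
  atom 1: Cl (halogen, monovalent) → 0 H
  atom 2: C, bond orders sum to 4 (valence 4) → 0 H
  atom 3: C, bond orders sum to 3 (valence 4) → 1 H
  atom 4: C, bond orders sum to 4 (valence 4) → 0 H
  atom 5: C, bond orders sum to 4 (valence 4) → 0 H
  atom 6: F (halogen, monovalent) → 0 H
  atom 7: F (halogen, monovalent) → 0 H
  atom 8: F (halogen, monovalent) → 0 H
  atom 9: C, bond orders sum to 4 (valence 4) → 0 H
  atom 10: N, bond orders sum to 1 (valence 3) → 2 H
  atom 11: C, bond orders sum to 4 (valence 4) → 0 H
  atom 12: O, bond orders sum to 1 (valence 2) → 1 H
  atom 13: C, bond orders sum to 4 (valence 4) → 0 H
  atom 14: C, bond orders sum to 3 (valence 4) → 1 H
  atom 15: O, bond orders sum to 2 (valence 2) → 0 H
Totals → C:8, H:5, Cl:1, F:3, N:1, O:2.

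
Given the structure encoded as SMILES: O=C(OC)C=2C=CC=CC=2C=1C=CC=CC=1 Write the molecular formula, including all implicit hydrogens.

Walk through each heavy atom and fill implicit hydrogens from standard valence (C 4, N 3, O 2, S 2, halogen 1):
  atom 1: O, bond orders sum to 2 (valence 2) → 0 H
  atom 2: C, bond orders sum to 4 (valence 4) → 0 H
  atom 3: O, bond orders sum to 2 (valence 2) → 0 H
  atom 4: C, bond orders sum to 1 (valence 4) → 3 H
  atom 5: C, bond orders sum to 4 (valence 4) → 0 H
  atom 6: C, bond orders sum to 3 (valence 4) → 1 H
  atom 7: C, bond orders sum to 3 (valence 4) → 1 H
  atom 8: C, bond orders sum to 3 (valence 4) → 1 H
  atom 9: C, bond orders sum to 3 (valence 4) → 1 H
  atom 10: C, bond orders sum to 4 (valence 4) → 0 H
  atom 11: C, bond orders sum to 4 (valence 4) → 0 H
  atom 12: C, bond orders sum to 3 (valence 4) → 1 H
  atom 13: C, bond orders sum to 3 (valence 4) → 1 H
  atom 14: C, bond orders sum to 3 (valence 4) → 1 H
  atom 15: C, bond orders sum to 3 (valence 4) → 1 H
  atom 16: C, bond orders sum to 3 (valence 4) → 1 H
Totals → C:14, H:12, O:2.
In Hill order: C14H12O2.

C14H12O2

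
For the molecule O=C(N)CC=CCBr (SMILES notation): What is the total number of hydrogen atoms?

Walk through each heavy atom and fill implicit hydrogens from standard valence (C 4, N 3, O 2, S 2, halogen 1):
  atom 1: O, bond orders sum to 2 (valence 2) → 0 H
  atom 2: C, bond orders sum to 4 (valence 4) → 0 H
  atom 3: N, bond orders sum to 1 (valence 3) → 2 H
  atom 4: C, bond orders sum to 2 (valence 4) → 2 H
  atom 5: C, bond orders sum to 3 (valence 4) → 1 H
  atom 6: C, bond orders sum to 3 (valence 4) → 1 H
  atom 7: C, bond orders sum to 2 (valence 4) → 2 H
  atom 8: Br (halogen, monovalent) → 0 H
Total hydrogens: 8.

8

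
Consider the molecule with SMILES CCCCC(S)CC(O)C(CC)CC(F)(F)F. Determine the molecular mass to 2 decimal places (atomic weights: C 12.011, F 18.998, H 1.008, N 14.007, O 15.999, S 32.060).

272.37 g/mol

First, the molecular formula is C12H23F3OS (counting implicit H from valence).
  C: 12 × 12.011 = 144.132
  F: 3 × 18.998 = 56.994
  H: 23 × 1.008 = 23.184
  O: 1 × 15.999 = 15.999
  S: 1 × 32.060 = 32.060
Sum: 12×12.011 + 3×18.998 + 23×1.008 + 1×15.999 + 1×32.060 = 272.369 → 272.37 g/mol.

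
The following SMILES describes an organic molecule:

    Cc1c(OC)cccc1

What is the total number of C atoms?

Count every carbon token in the SMILES (each C, including those in ring-closure positions and inside branches).
Carbon count: 8.

8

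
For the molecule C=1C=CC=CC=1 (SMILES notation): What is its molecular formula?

Walk through each heavy atom and fill implicit hydrogens from standard valence (C 4, N 3, O 2, S 2, halogen 1):
  atom 1: C, bond orders sum to 3 (valence 4) → 1 H
  atom 2: C, bond orders sum to 3 (valence 4) → 1 H
  atom 3: C, bond orders sum to 3 (valence 4) → 1 H
  atom 4: C, bond orders sum to 3 (valence 4) → 1 H
  atom 5: C, bond orders sum to 3 (valence 4) → 1 H
  atom 6: C, bond orders sum to 3 (valence 4) → 1 H
Totals → C:6, H:6.
In Hill order: C6H6.

C6H6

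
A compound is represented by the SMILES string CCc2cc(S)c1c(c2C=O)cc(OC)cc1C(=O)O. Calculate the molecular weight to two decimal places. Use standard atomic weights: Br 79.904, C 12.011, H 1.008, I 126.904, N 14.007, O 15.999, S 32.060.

290.33 g/mol

First, the molecular formula is C15H14O4S (counting implicit H from valence).
  C: 15 × 12.011 = 180.165
  H: 14 × 1.008 = 14.112
  O: 4 × 15.999 = 63.996
  S: 1 × 32.060 = 32.060
Sum: 15×12.011 + 14×1.008 + 4×15.999 + 1×32.060 = 290.333 → 290.33 g/mol.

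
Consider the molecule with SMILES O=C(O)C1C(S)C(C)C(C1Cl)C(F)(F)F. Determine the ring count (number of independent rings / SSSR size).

In SMILES, each pair of matching ring-closure digits denotes one ring-closing bond; the number of such bonds equals the number of independent rings.
Ring-closure bonds here: 1.

1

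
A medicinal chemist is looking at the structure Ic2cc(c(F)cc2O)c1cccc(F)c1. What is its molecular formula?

C12H7F2IO

Walk through each heavy atom and fill implicit hydrogens from standard valence (C 4, N 3, O 2, S 2, halogen 1); for lowercase aromatic atoms, an aromatic c carries 1 H when it has two neighbours and 0 H with three, and aromatic n carries 0 H:
  atom 1: I (halogen, monovalent) → 0 H
  atom 2: aromatic c, 3 neighbours → 0 H
  atom 3: aromatic c, 2 neighbours → 1 H
  atom 4: aromatic c, 3 neighbours → 0 H
  atom 5: aromatic c, 3 neighbours → 0 H
  atom 6: F (halogen, monovalent) → 0 H
  atom 7: aromatic c, 2 neighbours → 1 H
  atom 8: aromatic c, 3 neighbours → 0 H
  atom 9: O, bond orders sum to 1 (valence 2) → 1 H
  atom 10: aromatic c, 3 neighbours → 0 H
  atom 11: aromatic c, 2 neighbours → 1 H
  atom 12: aromatic c, 2 neighbours → 1 H
  atom 13: aromatic c, 2 neighbours → 1 H
  atom 14: aromatic c, 3 neighbours → 0 H
  atom 15: F (halogen, monovalent) → 0 H
  atom 16: aromatic c, 2 neighbours → 1 H
Totals → C:12, H:7, F:2, I:1, O:1.
In Hill order: C12H7F2IO.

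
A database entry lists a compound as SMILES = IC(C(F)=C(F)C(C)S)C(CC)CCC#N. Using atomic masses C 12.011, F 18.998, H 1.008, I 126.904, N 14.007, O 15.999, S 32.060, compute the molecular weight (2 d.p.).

First, the molecular formula is C11H16F2INS (counting implicit H from valence).
  C: 11 × 12.011 = 132.121
  F: 2 × 18.998 = 37.996
  H: 16 × 1.008 = 16.128
  I: 1 × 126.904 = 126.904
  N: 1 × 14.007 = 14.007
  S: 1 × 32.060 = 32.060
Sum: 11×12.011 + 2×18.998 + 16×1.008 + 1×126.904 + 1×14.007 + 1×32.060 = 359.216 → 359.22 g/mol.

359.22 g/mol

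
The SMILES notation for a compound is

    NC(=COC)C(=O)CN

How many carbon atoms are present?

Count every carbon token in the SMILES (each C, including those in ring-closure positions and inside branches).
Carbon count: 5.

5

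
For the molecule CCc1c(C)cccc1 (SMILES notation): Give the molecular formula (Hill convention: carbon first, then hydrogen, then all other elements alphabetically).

Walk through each heavy atom and fill implicit hydrogens from standard valence (C 4, N 3, O 2, S 2, halogen 1); for lowercase aromatic atoms, an aromatic c carries 1 H when it has two neighbours and 0 H with three, and aromatic n carries 0 H:
  atom 1: C, bond orders sum to 1 (valence 4) → 3 H
  atom 2: C, bond orders sum to 2 (valence 4) → 2 H
  atom 3: aromatic c, 3 neighbours → 0 H
  atom 4: aromatic c, 3 neighbours → 0 H
  atom 5: C, bond orders sum to 1 (valence 4) → 3 H
  atom 6: aromatic c, 2 neighbours → 1 H
  atom 7: aromatic c, 2 neighbours → 1 H
  atom 8: aromatic c, 2 neighbours → 1 H
  atom 9: aromatic c, 2 neighbours → 1 H
Totals → C:9, H:12.

C9H12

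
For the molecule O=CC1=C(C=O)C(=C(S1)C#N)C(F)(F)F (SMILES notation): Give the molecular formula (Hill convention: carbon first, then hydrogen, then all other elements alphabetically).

C8H2F3NO2S

Walk through each heavy atom and fill implicit hydrogens from standard valence (C 4, N 3, O 2, S 2, halogen 1):
  atom 1: O, bond orders sum to 2 (valence 2) → 0 H
  atom 2: C, bond orders sum to 3 (valence 4) → 1 H
  atom 3: C, bond orders sum to 4 (valence 4) → 0 H
  atom 4: C, bond orders sum to 4 (valence 4) → 0 H
  atom 5: C, bond orders sum to 3 (valence 4) → 1 H
  atom 6: O, bond orders sum to 2 (valence 2) → 0 H
  atom 7: C, bond orders sum to 4 (valence 4) → 0 H
  atom 8: C, bond orders sum to 4 (valence 4) → 0 H
  atom 9: S, bond orders sum to 2 (valence 2) → 0 H
  atom 10: C, bond orders sum to 4 (valence 4) → 0 H
  atom 11: N, bond orders sum to 3 (valence 3) → 0 H
  atom 12: C, bond orders sum to 4 (valence 4) → 0 H
  atom 13: F (halogen, monovalent) → 0 H
  atom 14: F (halogen, monovalent) → 0 H
  atom 15: F (halogen, monovalent) → 0 H
Totals → C:8, H:2, F:3, N:1, O:2, S:1.
In Hill order: C8H2F3NO2S.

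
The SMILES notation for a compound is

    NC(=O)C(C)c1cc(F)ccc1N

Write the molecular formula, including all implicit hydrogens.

Walk through each heavy atom and fill implicit hydrogens from standard valence (C 4, N 3, O 2, S 2, halogen 1); for lowercase aromatic atoms, an aromatic c carries 1 H when it has two neighbours and 0 H with three, and aromatic n carries 0 H:
  atom 1: N, bond orders sum to 1 (valence 3) → 2 H
  atom 2: C, bond orders sum to 4 (valence 4) → 0 H
  atom 3: O, bond orders sum to 2 (valence 2) → 0 H
  atom 4: C, bond orders sum to 3 (valence 4) → 1 H
  atom 5: C, bond orders sum to 1 (valence 4) → 3 H
  atom 6: aromatic c, 3 neighbours → 0 H
  atom 7: aromatic c, 2 neighbours → 1 H
  atom 8: aromatic c, 3 neighbours → 0 H
  atom 9: F (halogen, monovalent) → 0 H
  atom 10: aromatic c, 2 neighbours → 1 H
  atom 11: aromatic c, 2 neighbours → 1 H
  atom 12: aromatic c, 3 neighbours → 0 H
  atom 13: N, bond orders sum to 1 (valence 3) → 2 H
Totals → C:9, H:11, F:1, N:2, O:1.

C9H11FN2O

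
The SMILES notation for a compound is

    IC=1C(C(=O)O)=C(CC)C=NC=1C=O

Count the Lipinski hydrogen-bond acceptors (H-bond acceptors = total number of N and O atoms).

4

N atoms: 1; O atoms: 3.
Lipinski HBA = 1 + 3 = 4.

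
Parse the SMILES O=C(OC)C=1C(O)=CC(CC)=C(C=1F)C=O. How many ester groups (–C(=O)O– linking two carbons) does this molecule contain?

The ester motif appears at heavy-atom position 2 in the SMILES.
Other groups present: 1 aldehyde, 1 hydroxyl.
Ester count: 1.

1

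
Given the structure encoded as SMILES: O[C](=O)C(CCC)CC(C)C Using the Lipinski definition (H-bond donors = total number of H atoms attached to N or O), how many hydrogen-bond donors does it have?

1

Donors: find every N or O and count the H atoms it carries.
  atom 1 (O): bond orders sum to 1 → 1 H
  atom 3 (O): bond orders sum to 2 → 0 H
Lipinski HBD = 1.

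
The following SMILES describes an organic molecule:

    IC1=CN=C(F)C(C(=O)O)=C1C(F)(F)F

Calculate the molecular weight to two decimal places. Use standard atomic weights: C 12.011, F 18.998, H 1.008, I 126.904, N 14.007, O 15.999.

334.99 g/mol

First, the molecular formula is C7H2F4INO2 (counting implicit H from valence).
  C: 7 × 12.011 = 84.077
  F: 4 × 18.998 = 75.992
  H: 2 × 1.008 = 2.016
  I: 1 × 126.904 = 126.904
  N: 1 × 14.007 = 14.007
  O: 2 × 15.999 = 31.998
Sum: 7×12.011 + 4×18.998 + 2×1.008 + 1×126.904 + 1×14.007 + 2×15.999 = 334.994 → 334.99 g/mol.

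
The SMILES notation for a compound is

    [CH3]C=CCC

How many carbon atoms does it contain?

Count every carbon token in the SMILES (each C, including those in ring-closure positions and inside branches).
Carbon count: 5.

5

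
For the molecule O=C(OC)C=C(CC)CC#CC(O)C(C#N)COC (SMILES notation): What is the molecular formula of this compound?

Walk through each heavy atom and fill implicit hydrogens from standard valence (C 4, N 3, O 2, S 2, halogen 1):
  atom 1: O, bond orders sum to 2 (valence 2) → 0 H
  atom 2: C, bond orders sum to 4 (valence 4) → 0 H
  atom 3: O, bond orders sum to 2 (valence 2) → 0 H
  atom 4: C, bond orders sum to 1 (valence 4) → 3 H
  atom 5: C, bond orders sum to 3 (valence 4) → 1 H
  atom 6: C, bond orders sum to 4 (valence 4) → 0 H
  atom 7: C, bond orders sum to 2 (valence 4) → 2 H
  atom 8: C, bond orders sum to 1 (valence 4) → 3 H
  atom 9: C, bond orders sum to 2 (valence 4) → 2 H
  atom 10: C, bond orders sum to 4 (valence 4) → 0 H
  atom 11: C, bond orders sum to 4 (valence 4) → 0 H
  atom 12: C, bond orders sum to 3 (valence 4) → 1 H
  atom 13: O, bond orders sum to 1 (valence 2) → 1 H
  atom 14: C, bond orders sum to 3 (valence 4) → 1 H
  atom 15: C, bond orders sum to 4 (valence 4) → 0 H
  atom 16: N, bond orders sum to 3 (valence 3) → 0 H
  atom 17: C, bond orders sum to 2 (valence 4) → 2 H
  atom 18: O, bond orders sum to 2 (valence 2) → 0 H
  atom 19: C, bond orders sum to 1 (valence 4) → 3 H
Totals → C:14, H:19, N:1, O:4.
In Hill order: C14H19NO4.

C14H19NO4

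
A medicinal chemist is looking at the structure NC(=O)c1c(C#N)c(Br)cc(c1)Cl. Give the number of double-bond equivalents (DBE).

7

Molecular formula: C8H4BrClN2O.
DoU = (2C + 2 + N − H − X) / 2, where X is the halogen count and O/S are ignored.
    = (2·8 + 2 + 2 − 4 − 2) / 2 = 14 / 2 = 7.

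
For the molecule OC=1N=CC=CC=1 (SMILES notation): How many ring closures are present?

In SMILES, each pair of matching ring-closure digits denotes one ring-closing bond; the number of such bonds equals the number of independent rings.
Ring-closure bonds here: 1.

1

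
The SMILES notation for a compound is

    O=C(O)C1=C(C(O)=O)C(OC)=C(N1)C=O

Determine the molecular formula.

Walk through each heavy atom and fill implicit hydrogens from standard valence (C 4, N 3, O 2, S 2, halogen 1):
  atom 1: O, bond orders sum to 2 (valence 2) → 0 H
  atom 2: C, bond orders sum to 4 (valence 4) → 0 H
  atom 3: O, bond orders sum to 1 (valence 2) → 1 H
  atom 4: C, bond orders sum to 4 (valence 4) → 0 H
  atom 5: C, bond orders sum to 4 (valence 4) → 0 H
  atom 6: C, bond orders sum to 4 (valence 4) → 0 H
  atom 7: O, bond orders sum to 1 (valence 2) → 1 H
  atom 8: O, bond orders sum to 2 (valence 2) → 0 H
  atom 9: C, bond orders sum to 4 (valence 4) → 0 H
  atom 10: O, bond orders sum to 2 (valence 2) → 0 H
  atom 11: C, bond orders sum to 1 (valence 4) → 3 H
  atom 12: C, bond orders sum to 4 (valence 4) → 0 H
  atom 13: N, bond orders sum to 2 (valence 3) → 1 H
  atom 14: C, bond orders sum to 3 (valence 4) → 1 H
  atom 15: O, bond orders sum to 2 (valence 2) → 0 H
Totals → C:8, H:7, N:1, O:6.
In Hill order: C8H7NO6.

C8H7NO6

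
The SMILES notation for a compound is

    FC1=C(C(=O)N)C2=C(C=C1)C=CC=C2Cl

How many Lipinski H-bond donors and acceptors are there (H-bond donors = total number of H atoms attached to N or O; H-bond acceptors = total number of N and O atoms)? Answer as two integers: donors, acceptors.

Donors: find every N or O and count the H atoms it carries.
  atom 5 (O): bond orders sum to 2 → 0 H
  atom 6 (N): bond orders sum to 1 → 2 H
Lipinski HBD = 2.
Acceptors: N atoms = 1, O atoms = 1 → HBA = 2.

2, 2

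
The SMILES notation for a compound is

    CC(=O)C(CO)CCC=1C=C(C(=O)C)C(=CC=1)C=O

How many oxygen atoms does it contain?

4

Scan the SMILES for O atoms (remember two-letter symbols like Cl and Br are single atoms).
Oxygen count: 4.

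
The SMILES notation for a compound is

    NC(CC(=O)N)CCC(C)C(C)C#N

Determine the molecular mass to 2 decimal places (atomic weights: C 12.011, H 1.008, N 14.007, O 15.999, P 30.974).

197.28 g/mol

First, the molecular formula is C10H19N3O (counting implicit H from valence).
  C: 10 × 12.011 = 120.110
  H: 19 × 1.008 = 19.152
  N: 3 × 14.007 = 42.021
  O: 1 × 15.999 = 15.999
Sum: 10×12.011 + 19×1.008 + 3×14.007 + 1×15.999 = 197.282 → 197.28 g/mol.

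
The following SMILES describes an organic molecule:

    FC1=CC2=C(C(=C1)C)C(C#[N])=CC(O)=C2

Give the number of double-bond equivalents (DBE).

9

Degree of unsaturation = (number of rings) + (number of π bonds).
Ring closures in the SMILES: 2.
π bonds: 5 double bonds (each 1 DoU), 1 triple bond (each 2 DoU) → 7 DoU from unsaturation.
Total DoU = 2 + 7 = 9.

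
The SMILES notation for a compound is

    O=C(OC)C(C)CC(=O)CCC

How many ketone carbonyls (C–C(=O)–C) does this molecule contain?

1

The ketone motif appears at heavy-atom position 8 in the SMILES.
Other groups present: 1 ester.
Ketone count: 1.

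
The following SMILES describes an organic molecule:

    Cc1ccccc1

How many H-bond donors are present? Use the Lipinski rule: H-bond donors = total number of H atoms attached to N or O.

0

Donors: find every N or O and count the H atoms it carries.
  (no N or O atoms present)
Lipinski HBD = 0.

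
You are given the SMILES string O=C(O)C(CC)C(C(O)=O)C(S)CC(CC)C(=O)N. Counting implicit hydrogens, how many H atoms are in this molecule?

Walk through each heavy atom and fill implicit hydrogens from standard valence (C 4, N 3, O 2, S 2, halogen 1):
  atom 1: O, bond orders sum to 2 (valence 2) → 0 H
  atom 2: C, bond orders sum to 4 (valence 4) → 0 H
  atom 3: O, bond orders sum to 1 (valence 2) → 1 H
  atom 4: C, bond orders sum to 3 (valence 4) → 1 H
  atom 5: C, bond orders sum to 2 (valence 4) → 2 H
  atom 6: C, bond orders sum to 1 (valence 4) → 3 H
  atom 7: C, bond orders sum to 3 (valence 4) → 1 H
  atom 8: C, bond orders sum to 4 (valence 4) → 0 H
  atom 9: O, bond orders sum to 1 (valence 2) → 1 H
  atom 10: O, bond orders sum to 2 (valence 2) → 0 H
  atom 11: C, bond orders sum to 3 (valence 4) → 1 H
  atom 12: S, bond orders sum to 1 (valence 2) → 1 H
  atom 13: C, bond orders sum to 2 (valence 4) → 2 H
  atom 14: C, bond orders sum to 3 (valence 4) → 1 H
  atom 15: C, bond orders sum to 2 (valence 4) → 2 H
  atom 16: C, bond orders sum to 1 (valence 4) → 3 H
  atom 17: C, bond orders sum to 4 (valence 4) → 0 H
  atom 18: O, bond orders sum to 2 (valence 2) → 0 H
  atom 19: N, bond orders sum to 1 (valence 3) → 2 H
Total hydrogens: 21.

21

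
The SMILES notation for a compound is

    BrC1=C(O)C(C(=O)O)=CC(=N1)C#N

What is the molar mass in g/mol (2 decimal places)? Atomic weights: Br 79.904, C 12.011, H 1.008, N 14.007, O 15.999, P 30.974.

243.02 g/mol

First, the molecular formula is C7H3BrN2O3 (counting implicit H from valence).
  Br: 1 × 79.904 = 79.904
  C: 7 × 12.011 = 84.077
  H: 3 × 1.008 = 3.024
  N: 2 × 14.007 = 28.014
  O: 3 × 15.999 = 47.997
Sum: 1×79.904 + 7×12.011 + 3×1.008 + 2×14.007 + 3×15.999 = 243.016 → 243.02 g/mol.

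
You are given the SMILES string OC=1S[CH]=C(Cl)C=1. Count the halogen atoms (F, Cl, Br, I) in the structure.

1

Halogen atoms appear at heavy-atom position 6 (1×Cl).
Other groups present: 1 hydroxyl.
Halogen count: 1.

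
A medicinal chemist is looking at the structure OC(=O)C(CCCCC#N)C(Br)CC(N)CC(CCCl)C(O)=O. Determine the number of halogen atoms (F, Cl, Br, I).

2

Halogen atoms appear at heavy-atom positions 12, 20 (1×Br, 1×Cl).
Other groups present: 2 carboxylic acid, 1 nitrile, 1 primary amine.
Halogen count: 2.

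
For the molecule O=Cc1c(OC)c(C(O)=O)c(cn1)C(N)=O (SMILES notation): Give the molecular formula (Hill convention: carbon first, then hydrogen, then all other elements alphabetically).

Walk through each heavy atom and fill implicit hydrogens from standard valence (C 4, N 3, O 2, S 2, halogen 1); for lowercase aromatic atoms, an aromatic c carries 1 H when it has two neighbours and 0 H with three, and aromatic n carries 0 H:
  atom 1: O, bond orders sum to 2 (valence 2) → 0 H
  atom 2: C, bond orders sum to 3 (valence 4) → 1 H
  atom 3: aromatic c, 3 neighbours → 0 H
  atom 4: aromatic c, 3 neighbours → 0 H
  atom 5: O, bond orders sum to 2 (valence 2) → 0 H
  atom 6: C, bond orders sum to 1 (valence 4) → 3 H
  atom 7: aromatic c, 3 neighbours → 0 H
  atom 8: C, bond orders sum to 4 (valence 4) → 0 H
  atom 9: O, bond orders sum to 1 (valence 2) → 1 H
  atom 10: O, bond orders sum to 2 (valence 2) → 0 H
  atom 11: aromatic c, 3 neighbours → 0 H
  atom 12: aromatic c, 2 neighbours → 1 H
  atom 13: aromatic n, 2 neighbours → 0 H
  atom 14: C, bond orders sum to 4 (valence 4) → 0 H
  atom 15: N, bond orders sum to 1 (valence 3) → 2 H
  atom 16: O, bond orders sum to 2 (valence 2) → 0 H
Totals → C:9, H:8, N:2, O:5.

C9H8N2O5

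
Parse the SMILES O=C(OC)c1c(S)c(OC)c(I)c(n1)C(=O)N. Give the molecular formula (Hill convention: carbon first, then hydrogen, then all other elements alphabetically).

C9H9IN2O4S

Walk through each heavy atom and fill implicit hydrogens from standard valence (C 4, N 3, O 2, S 2, halogen 1); for lowercase aromatic atoms, an aromatic c carries 1 H when it has two neighbours and 0 H with three, and aromatic n carries 0 H:
  atom 1: O, bond orders sum to 2 (valence 2) → 0 H
  atom 2: C, bond orders sum to 4 (valence 4) → 0 H
  atom 3: O, bond orders sum to 2 (valence 2) → 0 H
  atom 4: C, bond orders sum to 1 (valence 4) → 3 H
  atom 5: aromatic c, 3 neighbours → 0 H
  atom 6: aromatic c, 3 neighbours → 0 H
  atom 7: S, bond orders sum to 1 (valence 2) → 1 H
  atom 8: aromatic c, 3 neighbours → 0 H
  atom 9: O, bond orders sum to 2 (valence 2) → 0 H
  atom 10: C, bond orders sum to 1 (valence 4) → 3 H
  atom 11: aromatic c, 3 neighbours → 0 H
  atom 12: I (halogen, monovalent) → 0 H
  atom 13: aromatic c, 3 neighbours → 0 H
  atom 14: aromatic n, 2 neighbours → 0 H
  atom 15: C, bond orders sum to 4 (valence 4) → 0 H
  atom 16: O, bond orders sum to 2 (valence 2) → 0 H
  atom 17: N, bond orders sum to 1 (valence 3) → 2 H
Totals → C:9, H:9, I:1, N:2, O:4, S:1.
In Hill order: C9H9IN2O4S.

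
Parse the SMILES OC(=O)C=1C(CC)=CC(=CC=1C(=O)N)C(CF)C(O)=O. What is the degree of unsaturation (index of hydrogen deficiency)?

7

Molecular formula: C13H14FNO5.
DoU = (2C + 2 + N − H − X) / 2, where X is the halogen count and O/S are ignored.
    = (2·13 + 2 + 1 − 14 − 1) / 2 = 14 / 2 = 7.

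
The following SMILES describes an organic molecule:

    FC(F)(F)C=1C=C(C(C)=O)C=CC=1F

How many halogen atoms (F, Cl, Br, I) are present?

4

Halogen atoms appear at heavy-atom positions 1, 3, 4, 14 (4×F).
Other groups present: 1 ketone.
Halogen count: 4.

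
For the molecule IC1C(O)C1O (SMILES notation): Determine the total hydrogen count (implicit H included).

Walk through each heavy atom and fill implicit hydrogens from standard valence (C 4, N 3, O 2, S 2, halogen 1):
  atom 1: I (halogen, monovalent) → 0 H
  atom 2: C, bond orders sum to 3 (valence 4) → 1 H
  atom 3: C, bond orders sum to 3 (valence 4) → 1 H
  atom 4: O, bond orders sum to 1 (valence 2) → 1 H
  atom 5: C, bond orders sum to 3 (valence 4) → 1 H
  atom 6: O, bond orders sum to 1 (valence 2) → 1 H
Total hydrogens: 5.

5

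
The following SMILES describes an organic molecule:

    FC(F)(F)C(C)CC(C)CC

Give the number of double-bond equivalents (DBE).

0

Molecular formula: C8H15F3.
DoU = (2C + 2 + N − H − X) / 2, where X is the halogen count and O/S are ignored.
    = (2·8 + 2 + 0 − 15 − 3) / 2 = 0 / 2 = 0.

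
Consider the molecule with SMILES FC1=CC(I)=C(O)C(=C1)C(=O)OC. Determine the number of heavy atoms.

13

Every atom symbol written in the SMILES (organic subset) is one heavy atom; implicit H are not written.
Heavy atoms by element → C:8, F:1, I:1, O:3.
Total: 13.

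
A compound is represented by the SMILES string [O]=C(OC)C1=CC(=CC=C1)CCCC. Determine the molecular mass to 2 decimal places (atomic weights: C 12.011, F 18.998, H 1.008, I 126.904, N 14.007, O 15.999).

First, the molecular formula is C12H16O2 (counting implicit H from valence).
  C: 12 × 12.011 = 144.132
  H: 16 × 1.008 = 16.128
  O: 2 × 15.999 = 31.998
Sum: 12×12.011 + 16×1.008 + 2×15.999 = 192.258 → 192.26 g/mol.

192.26 g/mol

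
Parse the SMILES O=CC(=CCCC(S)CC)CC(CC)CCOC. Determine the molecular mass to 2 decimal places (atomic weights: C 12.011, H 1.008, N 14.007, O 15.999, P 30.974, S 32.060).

First, the molecular formula is C15H28O2S (counting implicit H from valence).
  C: 15 × 12.011 = 180.165
  H: 28 × 1.008 = 28.224
  O: 2 × 15.999 = 31.998
  S: 1 × 32.060 = 32.060
Sum: 15×12.011 + 28×1.008 + 2×15.999 + 1×32.060 = 272.447 → 272.45 g/mol.

272.45 g/mol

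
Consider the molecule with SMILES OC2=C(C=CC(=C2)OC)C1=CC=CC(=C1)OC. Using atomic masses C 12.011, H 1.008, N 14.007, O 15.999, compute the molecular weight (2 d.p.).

First, the molecular formula is C14H14O3 (counting implicit H from valence).
  C: 14 × 12.011 = 168.154
  H: 14 × 1.008 = 14.112
  O: 3 × 15.999 = 47.997
Sum: 14×12.011 + 14×1.008 + 3×15.999 = 230.263 → 230.26 g/mol.

230.26 g/mol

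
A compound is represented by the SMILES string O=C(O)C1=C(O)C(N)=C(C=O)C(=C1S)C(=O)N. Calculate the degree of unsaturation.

7

Molecular formula: C9H8N2O5S.
DoU = (2C + 2 + N − H − X) / 2, where X is the halogen count and O/S are ignored.
    = (2·9 + 2 + 2 − 8 − 0) / 2 = 14 / 2 = 7.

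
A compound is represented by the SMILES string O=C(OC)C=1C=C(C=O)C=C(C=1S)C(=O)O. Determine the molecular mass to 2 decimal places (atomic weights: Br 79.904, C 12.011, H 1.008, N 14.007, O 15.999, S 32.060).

First, the molecular formula is C10H8O5S (counting implicit H from valence).
  C: 10 × 12.011 = 120.110
  H: 8 × 1.008 = 8.064
  O: 5 × 15.999 = 79.995
  S: 1 × 32.060 = 32.060
Sum: 10×12.011 + 8×1.008 + 5×15.999 + 1×32.060 = 240.229 → 240.23 g/mol.

240.23 g/mol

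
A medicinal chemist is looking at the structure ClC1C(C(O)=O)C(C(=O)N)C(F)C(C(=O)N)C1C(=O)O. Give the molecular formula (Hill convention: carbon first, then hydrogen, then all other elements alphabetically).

Walk through each heavy atom and fill implicit hydrogens from standard valence (C 4, N 3, O 2, S 2, halogen 1):
  atom 1: Cl (halogen, monovalent) → 0 H
  atom 2: C, bond orders sum to 3 (valence 4) → 1 H
  atom 3: C, bond orders sum to 3 (valence 4) → 1 H
  atom 4: C, bond orders sum to 4 (valence 4) → 0 H
  atom 5: O, bond orders sum to 1 (valence 2) → 1 H
  atom 6: O, bond orders sum to 2 (valence 2) → 0 H
  atom 7: C, bond orders sum to 3 (valence 4) → 1 H
  atom 8: C, bond orders sum to 4 (valence 4) → 0 H
  atom 9: O, bond orders sum to 2 (valence 2) → 0 H
  atom 10: N, bond orders sum to 1 (valence 3) → 2 H
  atom 11: C, bond orders sum to 3 (valence 4) → 1 H
  atom 12: F (halogen, monovalent) → 0 H
  atom 13: C, bond orders sum to 3 (valence 4) → 1 H
  atom 14: C, bond orders sum to 4 (valence 4) → 0 H
  atom 15: O, bond orders sum to 2 (valence 2) → 0 H
  atom 16: N, bond orders sum to 1 (valence 3) → 2 H
  atom 17: C, bond orders sum to 3 (valence 4) → 1 H
  atom 18: C, bond orders sum to 4 (valence 4) → 0 H
  atom 19: O, bond orders sum to 2 (valence 2) → 0 H
  atom 20: O, bond orders sum to 1 (valence 2) → 1 H
Totals → C:10, H:12, Cl:1, F:1, N:2, O:6.
In Hill order: C10H12ClFN2O6.

C10H12ClFN2O6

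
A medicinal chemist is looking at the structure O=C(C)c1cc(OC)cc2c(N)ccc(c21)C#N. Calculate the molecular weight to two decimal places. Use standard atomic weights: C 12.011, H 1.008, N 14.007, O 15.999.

240.26 g/mol

First, the molecular formula is C14H12N2O2 (counting implicit H from valence).
  C: 14 × 12.011 = 168.154
  H: 12 × 1.008 = 12.096
  N: 2 × 14.007 = 28.014
  O: 2 × 15.999 = 31.998
Sum: 14×12.011 + 12×1.008 + 2×14.007 + 2×15.999 = 240.262 → 240.26 g/mol.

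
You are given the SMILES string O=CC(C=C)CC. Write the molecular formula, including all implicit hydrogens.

Walk through each heavy atom and fill implicit hydrogens from standard valence (C 4, N 3, O 2, S 2, halogen 1):
  atom 1: O, bond orders sum to 2 (valence 2) → 0 H
  atom 2: C, bond orders sum to 3 (valence 4) → 1 H
  atom 3: C, bond orders sum to 3 (valence 4) → 1 H
  atom 4: C, bond orders sum to 3 (valence 4) → 1 H
  atom 5: C, bond orders sum to 2 (valence 4) → 2 H
  atom 6: C, bond orders sum to 2 (valence 4) → 2 H
  atom 7: C, bond orders sum to 1 (valence 4) → 3 H
Totals → C:6, H:10, O:1.
In Hill order: C6H10O.

C6H10O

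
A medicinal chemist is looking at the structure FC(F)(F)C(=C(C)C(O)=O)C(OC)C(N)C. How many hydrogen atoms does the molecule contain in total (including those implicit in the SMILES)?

Walk through each heavy atom and fill implicit hydrogens from standard valence (C 4, N 3, O 2, S 2, halogen 1):
  atom 1: F (halogen, monovalent) → 0 H
  atom 2: C, bond orders sum to 4 (valence 4) → 0 H
  atom 3: F (halogen, monovalent) → 0 H
  atom 4: F (halogen, monovalent) → 0 H
  atom 5: C, bond orders sum to 4 (valence 4) → 0 H
  atom 6: C, bond orders sum to 4 (valence 4) → 0 H
  atom 7: C, bond orders sum to 1 (valence 4) → 3 H
  atom 8: C, bond orders sum to 4 (valence 4) → 0 H
  atom 9: O, bond orders sum to 1 (valence 2) → 1 H
  atom 10: O, bond orders sum to 2 (valence 2) → 0 H
  atom 11: C, bond orders sum to 3 (valence 4) → 1 H
  atom 12: O, bond orders sum to 2 (valence 2) → 0 H
  atom 13: C, bond orders sum to 1 (valence 4) → 3 H
  atom 14: C, bond orders sum to 3 (valence 4) → 1 H
  atom 15: N, bond orders sum to 1 (valence 3) → 2 H
  atom 16: C, bond orders sum to 1 (valence 4) → 3 H
Total hydrogens: 14.

14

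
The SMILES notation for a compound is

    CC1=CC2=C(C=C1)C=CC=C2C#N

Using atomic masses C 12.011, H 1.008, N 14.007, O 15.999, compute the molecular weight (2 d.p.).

167.21 g/mol

First, the molecular formula is C12H9N (counting implicit H from valence).
  C: 12 × 12.011 = 144.132
  H: 9 × 1.008 = 9.072
  N: 1 × 14.007 = 14.007
Sum: 12×12.011 + 9×1.008 + 1×14.007 = 167.211 → 167.21 g/mol.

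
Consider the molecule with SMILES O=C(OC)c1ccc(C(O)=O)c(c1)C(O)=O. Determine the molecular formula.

C10H8O6

Walk through each heavy atom and fill implicit hydrogens from standard valence (C 4, N 3, O 2, S 2, halogen 1); for lowercase aromatic atoms, an aromatic c carries 1 H when it has two neighbours and 0 H with three, and aromatic n carries 0 H:
  atom 1: O, bond orders sum to 2 (valence 2) → 0 H
  atom 2: C, bond orders sum to 4 (valence 4) → 0 H
  atom 3: O, bond orders sum to 2 (valence 2) → 0 H
  atom 4: C, bond orders sum to 1 (valence 4) → 3 H
  atom 5: aromatic c, 3 neighbours → 0 H
  atom 6: aromatic c, 2 neighbours → 1 H
  atom 7: aromatic c, 2 neighbours → 1 H
  atom 8: aromatic c, 3 neighbours → 0 H
  atom 9: C, bond orders sum to 4 (valence 4) → 0 H
  atom 10: O, bond orders sum to 1 (valence 2) → 1 H
  atom 11: O, bond orders sum to 2 (valence 2) → 0 H
  atom 12: aromatic c, 3 neighbours → 0 H
  atom 13: aromatic c, 2 neighbours → 1 H
  atom 14: C, bond orders sum to 4 (valence 4) → 0 H
  atom 15: O, bond orders sum to 1 (valence 2) → 1 H
  atom 16: O, bond orders sum to 2 (valence 2) → 0 H
Totals → C:10, H:8, O:6.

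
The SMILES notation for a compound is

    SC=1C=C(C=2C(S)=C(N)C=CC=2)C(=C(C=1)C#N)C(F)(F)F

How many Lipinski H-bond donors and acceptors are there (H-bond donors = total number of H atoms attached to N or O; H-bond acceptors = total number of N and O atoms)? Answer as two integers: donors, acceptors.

Donors: find every N or O and count the H atoms it carries.
  atom 9 (N): bond orders sum to 1 → 2 H
  atom 17 (N): bond orders sum to 3 → 0 H
Lipinski HBD = 2.
Acceptors: N atoms = 2, O atoms = 0 → HBA = 2.

2, 2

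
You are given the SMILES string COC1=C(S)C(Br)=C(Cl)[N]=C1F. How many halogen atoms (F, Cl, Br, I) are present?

3

Halogen atoms appear at heavy-atom positions 7, 9, 12 (1×Br, 1×Cl, 1×F).
Other groups present: 1 ether, 1 thiol.
Halogen count: 3.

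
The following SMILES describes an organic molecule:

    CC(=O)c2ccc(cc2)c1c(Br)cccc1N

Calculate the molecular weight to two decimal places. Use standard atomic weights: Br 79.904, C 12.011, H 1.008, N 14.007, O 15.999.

First, the molecular formula is C14H12BrNO (counting implicit H from valence).
  Br: 1 × 79.904 = 79.904
  C: 14 × 12.011 = 168.154
  H: 12 × 1.008 = 12.096
  N: 1 × 14.007 = 14.007
  O: 1 × 15.999 = 15.999
Sum: 1×79.904 + 14×12.011 + 12×1.008 + 1×14.007 + 1×15.999 = 290.160 → 290.16 g/mol.

290.16 g/mol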